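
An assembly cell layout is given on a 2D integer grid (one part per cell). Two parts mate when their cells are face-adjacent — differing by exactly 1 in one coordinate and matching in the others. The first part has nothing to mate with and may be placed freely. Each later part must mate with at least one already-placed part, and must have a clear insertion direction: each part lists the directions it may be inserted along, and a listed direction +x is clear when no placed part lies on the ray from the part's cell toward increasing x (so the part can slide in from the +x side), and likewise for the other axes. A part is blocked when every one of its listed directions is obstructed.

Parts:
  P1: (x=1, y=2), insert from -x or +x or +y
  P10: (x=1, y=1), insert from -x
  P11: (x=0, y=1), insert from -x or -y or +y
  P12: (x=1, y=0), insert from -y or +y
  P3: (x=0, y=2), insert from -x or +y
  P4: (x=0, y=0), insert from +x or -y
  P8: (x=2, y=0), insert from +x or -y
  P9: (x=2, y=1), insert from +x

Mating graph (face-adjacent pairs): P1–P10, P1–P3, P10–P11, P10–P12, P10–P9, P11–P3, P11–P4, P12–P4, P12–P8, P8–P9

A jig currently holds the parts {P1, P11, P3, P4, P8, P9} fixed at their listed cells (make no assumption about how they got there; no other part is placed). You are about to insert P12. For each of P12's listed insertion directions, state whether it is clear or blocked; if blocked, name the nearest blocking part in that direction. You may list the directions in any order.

-y: ray from P12(1, 0) has no placed part ⇒ clear
+y: nearest on ray is P1@(1, 2) ⇒ blocked

+y: blocked by P1; -y: clear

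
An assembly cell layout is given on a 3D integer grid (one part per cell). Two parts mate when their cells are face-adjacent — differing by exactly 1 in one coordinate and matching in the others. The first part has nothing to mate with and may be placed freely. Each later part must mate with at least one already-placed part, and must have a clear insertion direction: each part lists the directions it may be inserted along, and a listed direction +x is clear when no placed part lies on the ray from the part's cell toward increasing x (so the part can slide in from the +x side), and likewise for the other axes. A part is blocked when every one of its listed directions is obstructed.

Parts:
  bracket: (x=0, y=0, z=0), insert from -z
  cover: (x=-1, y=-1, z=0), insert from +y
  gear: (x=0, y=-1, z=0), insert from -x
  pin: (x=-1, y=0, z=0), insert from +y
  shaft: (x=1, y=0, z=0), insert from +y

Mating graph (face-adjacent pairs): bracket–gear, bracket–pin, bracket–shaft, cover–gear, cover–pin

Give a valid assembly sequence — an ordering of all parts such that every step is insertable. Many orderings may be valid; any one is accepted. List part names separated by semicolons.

1. gear@(0, -1, 0) [-x clear] — {gear}
2. bracket@(0, 0, 0) [-z clear] — {bracket, gear}
3. cover@(-1, -1, 0) [+y clear] — {bracket, cover, gear}
4. pin@(-1, 0, 0) [+y clear] — {bracket, cover, gear, pin}
5. shaft@(1, 0, 0) [+y clear] — {bracket, cover, gear, pin, shaft}

gear; bracket; cover; pin; shaft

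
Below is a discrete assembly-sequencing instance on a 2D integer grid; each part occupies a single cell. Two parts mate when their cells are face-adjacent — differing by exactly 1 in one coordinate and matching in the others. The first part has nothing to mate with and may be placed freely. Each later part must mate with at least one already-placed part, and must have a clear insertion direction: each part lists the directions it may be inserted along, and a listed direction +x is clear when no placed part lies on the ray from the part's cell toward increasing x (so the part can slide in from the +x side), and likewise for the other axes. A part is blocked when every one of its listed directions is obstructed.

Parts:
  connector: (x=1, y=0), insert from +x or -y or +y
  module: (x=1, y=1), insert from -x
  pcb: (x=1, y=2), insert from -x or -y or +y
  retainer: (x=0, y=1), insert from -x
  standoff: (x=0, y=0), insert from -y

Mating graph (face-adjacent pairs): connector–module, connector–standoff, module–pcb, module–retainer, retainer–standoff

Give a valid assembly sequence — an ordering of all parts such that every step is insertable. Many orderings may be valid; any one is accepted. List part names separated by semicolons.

1. connector@(1, 0) [+x clear] — {connector}
2. standoff@(0, 0) [-y clear] — {connector, standoff}
3. module@(1, 1) [-x clear] — {connector, module, standoff}
4. retainer@(0, 1) [-x clear] — {connector, module, retainer, standoff}
5. pcb@(1, 2) [-x clear] — {connector, module, pcb, retainer, standoff}

connector; standoff; module; retainer; pcb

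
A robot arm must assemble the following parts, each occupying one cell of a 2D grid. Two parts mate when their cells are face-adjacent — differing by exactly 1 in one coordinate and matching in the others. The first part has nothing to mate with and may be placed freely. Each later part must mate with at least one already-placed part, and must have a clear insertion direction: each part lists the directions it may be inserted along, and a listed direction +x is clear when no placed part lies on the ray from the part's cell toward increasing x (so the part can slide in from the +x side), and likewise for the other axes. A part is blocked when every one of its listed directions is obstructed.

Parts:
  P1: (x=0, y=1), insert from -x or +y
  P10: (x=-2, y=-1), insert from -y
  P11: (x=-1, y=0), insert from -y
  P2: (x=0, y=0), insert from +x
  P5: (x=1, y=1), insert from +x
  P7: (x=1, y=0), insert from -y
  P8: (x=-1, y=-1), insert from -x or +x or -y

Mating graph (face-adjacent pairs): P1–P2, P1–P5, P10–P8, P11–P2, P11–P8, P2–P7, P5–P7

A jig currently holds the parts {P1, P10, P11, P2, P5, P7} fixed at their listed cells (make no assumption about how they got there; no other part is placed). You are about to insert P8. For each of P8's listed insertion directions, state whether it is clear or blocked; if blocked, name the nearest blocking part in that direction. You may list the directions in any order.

-x: nearest on ray is P10@(-2, -1) ⇒ blocked
+x: ray from P8(-1, -1) has no placed part ⇒ clear
-y: ray from P8(-1, -1) has no placed part ⇒ clear

+x: clear; -x: blocked by P10; -y: clear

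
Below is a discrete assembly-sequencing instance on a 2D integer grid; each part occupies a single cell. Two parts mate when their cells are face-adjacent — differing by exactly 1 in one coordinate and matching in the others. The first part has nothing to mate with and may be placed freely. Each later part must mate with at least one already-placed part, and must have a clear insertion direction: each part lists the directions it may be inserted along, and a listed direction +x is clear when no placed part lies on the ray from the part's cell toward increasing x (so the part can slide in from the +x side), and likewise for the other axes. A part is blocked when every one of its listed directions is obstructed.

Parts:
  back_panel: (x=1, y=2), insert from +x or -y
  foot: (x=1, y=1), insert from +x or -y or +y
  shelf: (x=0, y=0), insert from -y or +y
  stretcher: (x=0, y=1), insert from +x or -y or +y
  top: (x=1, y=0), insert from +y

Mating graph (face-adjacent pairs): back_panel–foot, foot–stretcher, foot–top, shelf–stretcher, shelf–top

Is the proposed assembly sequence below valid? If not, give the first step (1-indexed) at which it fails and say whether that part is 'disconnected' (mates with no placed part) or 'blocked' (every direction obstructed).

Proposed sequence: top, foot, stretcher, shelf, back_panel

Valid

1. top@(1, 0) [+y clear] — {top}
2. foot@(1, 1) [+x clear] — {foot, top}
3. stretcher@(0, 1) [-y clear] — {foot, stretcher, top}
4. shelf@(0, 0) [-y clear] — {foot, shelf, stretcher, top}
5. back_panel@(1, 2) [+x clear] — {back_panel, foot, shelf, stretcher, top}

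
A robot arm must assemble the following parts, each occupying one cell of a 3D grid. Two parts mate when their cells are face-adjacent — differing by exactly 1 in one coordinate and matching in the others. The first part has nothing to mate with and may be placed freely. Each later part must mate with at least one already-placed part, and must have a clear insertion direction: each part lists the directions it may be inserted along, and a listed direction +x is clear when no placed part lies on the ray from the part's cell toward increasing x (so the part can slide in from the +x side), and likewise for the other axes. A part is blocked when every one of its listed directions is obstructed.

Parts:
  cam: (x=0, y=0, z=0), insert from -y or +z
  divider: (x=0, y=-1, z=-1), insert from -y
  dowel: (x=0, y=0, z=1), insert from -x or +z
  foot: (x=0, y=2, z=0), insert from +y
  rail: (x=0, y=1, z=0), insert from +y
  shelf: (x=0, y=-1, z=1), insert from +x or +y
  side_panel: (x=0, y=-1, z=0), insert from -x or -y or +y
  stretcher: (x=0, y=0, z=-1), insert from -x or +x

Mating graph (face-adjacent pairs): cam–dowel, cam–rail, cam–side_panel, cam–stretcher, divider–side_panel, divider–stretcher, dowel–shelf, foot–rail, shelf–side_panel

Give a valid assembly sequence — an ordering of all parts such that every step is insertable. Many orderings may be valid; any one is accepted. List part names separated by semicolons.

side_panel; divider; stretcher; shelf; cam; rail; foot; dowel

1. side_panel@(0, -1, 0) [-x clear] — {side_panel}
2. divider@(0, -1, -1) [-y clear] — {divider, side_panel}
3. stretcher@(0, 0, -1) [-x clear] — {divider, side_panel, stretcher}
4. shelf@(0, -1, 1) [+x clear] — {divider, shelf, side_panel, stretcher}
5. cam@(0, 0, 0) [+z clear] — {cam, divider, shelf, side_panel, stretcher}
6. rail@(0, 1, 0) [+y clear] — {cam, divider, rail, shelf, side_panel, stretcher}
7. foot@(0, 2, 0) [+y clear] — {cam, divider, foot, rail, shelf, side_panel, stretcher}
8. dowel@(0, 0, 1) [-x clear] — {cam, divider, dowel, foot, rail, shelf, side_panel, stretcher}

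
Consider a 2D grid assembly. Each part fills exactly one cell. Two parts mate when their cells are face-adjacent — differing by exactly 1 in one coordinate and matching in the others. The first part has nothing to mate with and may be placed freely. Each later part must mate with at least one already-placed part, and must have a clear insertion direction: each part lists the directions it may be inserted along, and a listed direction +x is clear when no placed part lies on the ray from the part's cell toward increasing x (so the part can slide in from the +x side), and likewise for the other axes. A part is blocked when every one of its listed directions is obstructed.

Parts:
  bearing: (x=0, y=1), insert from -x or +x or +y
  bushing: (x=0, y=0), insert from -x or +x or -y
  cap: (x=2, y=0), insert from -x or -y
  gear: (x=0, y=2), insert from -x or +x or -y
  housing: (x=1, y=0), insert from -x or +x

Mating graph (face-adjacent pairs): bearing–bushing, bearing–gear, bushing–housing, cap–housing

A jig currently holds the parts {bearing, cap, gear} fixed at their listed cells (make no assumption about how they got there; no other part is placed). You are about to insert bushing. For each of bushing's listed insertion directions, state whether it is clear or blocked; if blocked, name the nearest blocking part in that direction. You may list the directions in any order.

-x: ray from bushing(0, 0) has no placed part ⇒ clear
+x: nearest on ray is cap@(2, 0) ⇒ blocked
-y: ray from bushing(0, 0) has no placed part ⇒ clear

+x: blocked by cap; -x: clear; -y: clear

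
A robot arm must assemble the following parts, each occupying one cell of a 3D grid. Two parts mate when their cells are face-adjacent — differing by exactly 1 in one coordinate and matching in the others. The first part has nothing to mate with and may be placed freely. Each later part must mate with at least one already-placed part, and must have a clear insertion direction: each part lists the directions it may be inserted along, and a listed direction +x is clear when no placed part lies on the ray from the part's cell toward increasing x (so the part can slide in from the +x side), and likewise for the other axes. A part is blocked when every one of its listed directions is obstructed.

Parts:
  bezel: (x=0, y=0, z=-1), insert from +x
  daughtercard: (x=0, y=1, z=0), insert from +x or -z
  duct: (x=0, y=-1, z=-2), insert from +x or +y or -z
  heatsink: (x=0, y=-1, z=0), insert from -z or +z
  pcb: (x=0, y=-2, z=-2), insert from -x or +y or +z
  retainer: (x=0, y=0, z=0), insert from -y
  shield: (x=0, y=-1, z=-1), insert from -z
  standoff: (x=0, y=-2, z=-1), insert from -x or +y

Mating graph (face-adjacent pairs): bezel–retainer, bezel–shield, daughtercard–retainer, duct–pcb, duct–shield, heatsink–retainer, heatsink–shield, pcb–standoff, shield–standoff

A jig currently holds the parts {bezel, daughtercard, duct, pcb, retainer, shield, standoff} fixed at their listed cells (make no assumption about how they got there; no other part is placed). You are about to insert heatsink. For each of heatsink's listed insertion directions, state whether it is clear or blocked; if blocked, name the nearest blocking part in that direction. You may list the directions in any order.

-z: nearest on ray is shield@(0, -1, -1) ⇒ blocked
+z: ray from heatsink(0, -1, 0) has no placed part ⇒ clear

+z: clear; -z: blocked by shield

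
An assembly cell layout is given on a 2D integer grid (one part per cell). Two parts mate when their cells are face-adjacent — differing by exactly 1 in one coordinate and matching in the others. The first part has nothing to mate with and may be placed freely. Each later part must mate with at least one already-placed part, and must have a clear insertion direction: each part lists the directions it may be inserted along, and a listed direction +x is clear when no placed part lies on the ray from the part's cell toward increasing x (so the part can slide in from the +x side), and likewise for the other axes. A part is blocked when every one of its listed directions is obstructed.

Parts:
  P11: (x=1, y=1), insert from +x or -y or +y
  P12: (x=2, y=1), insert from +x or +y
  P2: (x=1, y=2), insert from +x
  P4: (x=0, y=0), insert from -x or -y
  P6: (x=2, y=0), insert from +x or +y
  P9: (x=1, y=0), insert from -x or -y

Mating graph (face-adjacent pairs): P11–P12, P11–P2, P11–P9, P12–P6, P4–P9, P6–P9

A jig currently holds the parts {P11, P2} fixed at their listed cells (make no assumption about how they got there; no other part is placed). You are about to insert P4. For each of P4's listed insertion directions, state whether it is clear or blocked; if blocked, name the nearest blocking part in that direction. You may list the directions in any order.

-x: clear; -y: clear

-x: ray from P4(0, 0) has no placed part ⇒ clear
-y: ray from P4(0, 0) has no placed part ⇒ clear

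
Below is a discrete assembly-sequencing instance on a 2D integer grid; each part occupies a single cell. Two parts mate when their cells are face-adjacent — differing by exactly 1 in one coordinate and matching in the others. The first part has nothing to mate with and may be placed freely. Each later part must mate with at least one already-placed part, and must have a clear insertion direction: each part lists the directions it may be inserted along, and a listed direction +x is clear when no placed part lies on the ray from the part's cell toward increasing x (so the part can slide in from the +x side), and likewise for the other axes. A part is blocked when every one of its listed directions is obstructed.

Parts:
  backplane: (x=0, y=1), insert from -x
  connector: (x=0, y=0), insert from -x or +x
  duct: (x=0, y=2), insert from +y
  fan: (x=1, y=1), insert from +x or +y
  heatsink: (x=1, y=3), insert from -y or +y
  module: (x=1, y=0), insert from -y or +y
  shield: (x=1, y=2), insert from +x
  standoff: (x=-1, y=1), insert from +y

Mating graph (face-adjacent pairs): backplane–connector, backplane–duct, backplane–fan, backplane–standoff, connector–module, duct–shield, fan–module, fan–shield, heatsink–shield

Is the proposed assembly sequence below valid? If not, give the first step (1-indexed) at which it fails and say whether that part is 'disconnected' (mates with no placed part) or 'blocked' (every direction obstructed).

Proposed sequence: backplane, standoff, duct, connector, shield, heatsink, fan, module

Valid

1. backplane@(0, 1) [-x clear] — {backplane}
2. standoff@(-1, 1) [+y clear] — {backplane, standoff}
3. duct@(0, 2) [+y clear] — {backplane, duct, standoff}
4. connector@(0, 0) [-x clear] — {backplane, connector, duct, standoff}
5. shield@(1, 2) [+x clear] — {backplane, connector, duct, shield, standoff}
6. heatsink@(1, 3) [+y clear] — {backplane, connector, duct, heatsink, shield, standoff}
7. fan@(1, 1) [+x clear] — {backplane, connector, duct, fan, heatsink, shield, standoff}
8. module@(1, 0) [-y clear] — {backplane, connector, duct, fan, heatsink, module, shield, standoff}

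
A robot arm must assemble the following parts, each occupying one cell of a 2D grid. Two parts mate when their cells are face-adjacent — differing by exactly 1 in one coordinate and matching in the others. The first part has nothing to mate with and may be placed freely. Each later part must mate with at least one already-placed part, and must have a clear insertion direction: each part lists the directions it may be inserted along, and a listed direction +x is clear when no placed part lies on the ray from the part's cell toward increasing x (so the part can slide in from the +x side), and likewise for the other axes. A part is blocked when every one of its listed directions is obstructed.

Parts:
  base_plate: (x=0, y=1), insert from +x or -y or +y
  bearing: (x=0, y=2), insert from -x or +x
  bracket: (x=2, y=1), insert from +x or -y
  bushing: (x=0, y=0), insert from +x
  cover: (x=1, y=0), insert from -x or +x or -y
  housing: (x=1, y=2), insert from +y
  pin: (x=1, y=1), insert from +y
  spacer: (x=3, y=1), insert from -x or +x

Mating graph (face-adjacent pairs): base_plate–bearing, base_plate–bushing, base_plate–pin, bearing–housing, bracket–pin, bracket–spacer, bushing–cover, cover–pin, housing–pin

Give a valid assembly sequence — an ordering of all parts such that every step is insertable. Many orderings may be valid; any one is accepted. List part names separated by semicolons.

bushing; cover; pin; bracket; housing; base_plate; bearing; spacer

1. bushing@(0, 0) [+x clear] — {bushing}
2. cover@(1, 0) [+x clear] — {bushing, cover}
3. pin@(1, 1) [+y clear] — {bushing, cover, pin}
4. bracket@(2, 1) [+x clear] — {bracket, bushing, cover, pin}
5. housing@(1, 2) [+y clear] — {bracket, bushing, cover, housing, pin}
6. base_plate@(0, 1) [+y clear] — {base_plate, bracket, bushing, cover, housing, pin}
7. bearing@(0, 2) [-x clear] — {base_plate, bearing, bracket, bushing, cover, housing, pin}
8. spacer@(3, 1) [+x clear] — {base_plate, bearing, bracket, bushing, cover, housing, pin, spacer}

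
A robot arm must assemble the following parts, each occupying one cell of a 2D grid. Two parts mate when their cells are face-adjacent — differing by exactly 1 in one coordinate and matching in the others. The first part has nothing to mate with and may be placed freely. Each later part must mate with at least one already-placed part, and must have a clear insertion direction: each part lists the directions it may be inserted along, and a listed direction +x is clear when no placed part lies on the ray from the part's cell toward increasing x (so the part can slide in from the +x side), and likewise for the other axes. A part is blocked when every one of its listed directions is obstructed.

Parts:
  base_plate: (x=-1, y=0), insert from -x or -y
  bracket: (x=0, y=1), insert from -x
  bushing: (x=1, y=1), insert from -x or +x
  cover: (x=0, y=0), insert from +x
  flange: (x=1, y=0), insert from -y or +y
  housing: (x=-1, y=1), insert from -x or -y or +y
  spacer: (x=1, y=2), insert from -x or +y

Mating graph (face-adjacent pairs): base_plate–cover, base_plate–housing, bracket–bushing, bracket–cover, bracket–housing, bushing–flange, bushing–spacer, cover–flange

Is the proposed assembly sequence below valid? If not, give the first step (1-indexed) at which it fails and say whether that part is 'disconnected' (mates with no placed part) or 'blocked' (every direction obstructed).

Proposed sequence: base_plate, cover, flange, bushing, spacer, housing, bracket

Invalid at step 7 (blocked)

1. base_plate@(-1, 0) [-x clear] — {base_plate}
2. cover@(0, 0) [+x clear] — {base_plate, cover}
3. flange@(1, 0) [-y clear] — {base_plate, cover, flange}
4. bushing@(1, 1) [-x clear] — {base_plate, bushing, cover, flange}
5. spacer@(1, 2) [-x clear] — {base_plate, bushing, cover, flange, spacer}
6. housing@(-1, 1) [-x clear] — {base_plate, bushing, cover, flange, housing, spacer}
7. bracket@(0, 1) — -x all obstructed ⇒ blocked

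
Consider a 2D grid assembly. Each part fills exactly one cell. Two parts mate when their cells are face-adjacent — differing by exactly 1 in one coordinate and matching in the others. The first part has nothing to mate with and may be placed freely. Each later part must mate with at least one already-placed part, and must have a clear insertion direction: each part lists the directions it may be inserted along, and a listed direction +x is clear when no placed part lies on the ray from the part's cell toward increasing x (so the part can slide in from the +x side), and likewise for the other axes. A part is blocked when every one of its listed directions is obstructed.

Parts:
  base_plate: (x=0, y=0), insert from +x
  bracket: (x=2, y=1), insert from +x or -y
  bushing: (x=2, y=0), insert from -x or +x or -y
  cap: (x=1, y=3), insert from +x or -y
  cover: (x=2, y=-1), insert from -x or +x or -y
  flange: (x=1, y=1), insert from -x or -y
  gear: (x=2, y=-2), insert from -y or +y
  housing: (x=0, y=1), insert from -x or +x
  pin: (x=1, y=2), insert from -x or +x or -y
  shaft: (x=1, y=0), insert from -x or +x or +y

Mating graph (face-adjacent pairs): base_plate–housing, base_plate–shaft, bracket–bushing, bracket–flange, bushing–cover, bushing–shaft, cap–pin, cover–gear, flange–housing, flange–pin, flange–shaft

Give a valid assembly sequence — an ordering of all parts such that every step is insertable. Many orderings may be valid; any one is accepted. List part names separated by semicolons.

1. cap@(1, 3) [+x clear] — {cap}
2. pin@(1, 2) [-x clear] — {cap, pin}
3. flange@(1, 1) [-x clear] — {cap, flange, pin}
4. bracket@(2, 1) [+x clear] — {bracket, cap, flange, pin}
5. housing@(0, 1) [-x clear] — {bracket, cap, flange, housing, pin}
6. base_plate@(0, 0) [+x clear] — {base_plate, bracket, cap, flange, housing, pin}
7. shaft@(1, 0) [+x clear] — {base_plate, bracket, cap, flange, housing, pin, shaft}
8. bushing@(2, 0) [+x clear] — {base_plate, bracket, bushing, cap, flange, housing, pin, shaft}
9. cover@(2, -1) [-x clear] — {base_plate, bracket, bushing, cap, cover, flange, housing, pin, shaft}
10. gear@(2, -2) [-y clear] — {base_plate, bracket, bushing, cap, cover, flange, gear, housing, pin, shaft}

cap; pin; flange; bracket; housing; base_plate; shaft; bushing; cover; gear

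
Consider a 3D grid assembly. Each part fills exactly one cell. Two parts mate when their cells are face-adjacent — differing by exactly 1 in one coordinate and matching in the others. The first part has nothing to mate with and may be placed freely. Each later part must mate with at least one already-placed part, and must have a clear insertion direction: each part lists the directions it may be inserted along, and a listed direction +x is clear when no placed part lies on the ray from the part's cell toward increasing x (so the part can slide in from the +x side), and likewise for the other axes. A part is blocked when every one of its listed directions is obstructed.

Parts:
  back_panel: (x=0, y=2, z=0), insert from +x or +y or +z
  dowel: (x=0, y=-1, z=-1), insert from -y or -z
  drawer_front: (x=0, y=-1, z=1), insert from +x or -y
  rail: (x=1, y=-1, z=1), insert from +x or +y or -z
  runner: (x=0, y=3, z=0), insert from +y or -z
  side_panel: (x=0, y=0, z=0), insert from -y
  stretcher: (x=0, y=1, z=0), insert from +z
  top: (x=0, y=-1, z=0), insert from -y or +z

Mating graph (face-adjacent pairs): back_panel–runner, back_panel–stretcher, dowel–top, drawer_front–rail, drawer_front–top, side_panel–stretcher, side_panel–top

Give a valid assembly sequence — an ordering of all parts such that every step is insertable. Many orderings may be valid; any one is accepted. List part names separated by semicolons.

stretcher; side_panel; back_panel; runner; top; dowel; drawer_front; rail

1. stretcher@(0, 1, 0) [+z clear] — {stretcher}
2. side_panel@(0, 0, 0) [-y clear] — {side_panel, stretcher}
3. back_panel@(0, 2, 0) [+x clear] — {back_panel, side_panel, stretcher}
4. runner@(0, 3, 0) [+y clear] — {back_panel, runner, side_panel, stretcher}
5. top@(0, -1, 0) [-y clear] — {back_panel, runner, side_panel, stretcher, top}
6. dowel@(0, -1, -1) [-y clear] — {back_panel, dowel, runner, side_panel, stretcher, top}
7. drawer_front@(0, -1, 1) [+x clear] — {back_panel, dowel, drawer_front, runner, side_panel, stretcher, top}
8. rail@(1, -1, 1) [+x clear] — {back_panel, dowel, drawer_front, rail, runner, side_panel, stretcher, top}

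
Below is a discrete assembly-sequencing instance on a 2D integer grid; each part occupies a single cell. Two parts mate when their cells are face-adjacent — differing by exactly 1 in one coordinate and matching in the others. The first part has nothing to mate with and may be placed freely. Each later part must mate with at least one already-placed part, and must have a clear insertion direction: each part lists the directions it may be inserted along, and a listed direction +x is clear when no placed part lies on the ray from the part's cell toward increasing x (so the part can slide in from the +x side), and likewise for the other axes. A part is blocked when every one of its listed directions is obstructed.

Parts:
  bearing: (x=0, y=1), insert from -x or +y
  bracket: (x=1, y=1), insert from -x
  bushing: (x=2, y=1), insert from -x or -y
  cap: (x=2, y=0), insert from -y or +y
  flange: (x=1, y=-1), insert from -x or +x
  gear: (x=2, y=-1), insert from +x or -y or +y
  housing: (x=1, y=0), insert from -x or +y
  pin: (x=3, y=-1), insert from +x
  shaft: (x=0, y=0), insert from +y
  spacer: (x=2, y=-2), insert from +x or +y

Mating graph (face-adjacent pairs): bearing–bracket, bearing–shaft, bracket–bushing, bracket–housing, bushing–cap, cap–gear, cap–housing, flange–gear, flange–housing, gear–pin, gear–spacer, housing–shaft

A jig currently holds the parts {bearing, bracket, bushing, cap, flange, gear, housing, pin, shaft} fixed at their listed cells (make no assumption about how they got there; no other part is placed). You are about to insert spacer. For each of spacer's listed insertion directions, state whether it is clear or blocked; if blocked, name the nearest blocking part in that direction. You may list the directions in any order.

+x: clear; +y: blocked by gear

+x: ray from spacer(2, -2) has no placed part ⇒ clear
+y: nearest on ray is gear@(2, -1) ⇒ blocked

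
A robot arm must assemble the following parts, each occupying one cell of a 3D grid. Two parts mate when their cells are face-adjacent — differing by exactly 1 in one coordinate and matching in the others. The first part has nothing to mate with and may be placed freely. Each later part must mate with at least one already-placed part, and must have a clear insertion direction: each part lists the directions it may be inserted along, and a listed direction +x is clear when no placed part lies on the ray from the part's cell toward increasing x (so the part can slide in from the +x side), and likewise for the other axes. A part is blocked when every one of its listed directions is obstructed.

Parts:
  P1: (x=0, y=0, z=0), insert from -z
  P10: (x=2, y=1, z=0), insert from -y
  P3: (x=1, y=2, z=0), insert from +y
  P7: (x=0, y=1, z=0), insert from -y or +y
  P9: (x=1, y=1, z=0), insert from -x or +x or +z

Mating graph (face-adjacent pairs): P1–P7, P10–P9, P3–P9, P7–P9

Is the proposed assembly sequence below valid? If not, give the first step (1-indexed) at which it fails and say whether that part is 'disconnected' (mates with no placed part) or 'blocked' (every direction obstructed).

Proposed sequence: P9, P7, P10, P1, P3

1. P9@(1, 1, 0) [-x clear] — {P9}
2. P7@(0, 1, 0) [-y clear] — {P7, P9}
3. P10@(2, 1, 0) [-y clear] — {P10, P7, P9}
4. P1@(0, 0, 0) [-z clear] — {P1, P10, P7, P9}
5. P3@(1, 2, 0) [+y clear] — {P1, P10, P3, P7, P9}

Valid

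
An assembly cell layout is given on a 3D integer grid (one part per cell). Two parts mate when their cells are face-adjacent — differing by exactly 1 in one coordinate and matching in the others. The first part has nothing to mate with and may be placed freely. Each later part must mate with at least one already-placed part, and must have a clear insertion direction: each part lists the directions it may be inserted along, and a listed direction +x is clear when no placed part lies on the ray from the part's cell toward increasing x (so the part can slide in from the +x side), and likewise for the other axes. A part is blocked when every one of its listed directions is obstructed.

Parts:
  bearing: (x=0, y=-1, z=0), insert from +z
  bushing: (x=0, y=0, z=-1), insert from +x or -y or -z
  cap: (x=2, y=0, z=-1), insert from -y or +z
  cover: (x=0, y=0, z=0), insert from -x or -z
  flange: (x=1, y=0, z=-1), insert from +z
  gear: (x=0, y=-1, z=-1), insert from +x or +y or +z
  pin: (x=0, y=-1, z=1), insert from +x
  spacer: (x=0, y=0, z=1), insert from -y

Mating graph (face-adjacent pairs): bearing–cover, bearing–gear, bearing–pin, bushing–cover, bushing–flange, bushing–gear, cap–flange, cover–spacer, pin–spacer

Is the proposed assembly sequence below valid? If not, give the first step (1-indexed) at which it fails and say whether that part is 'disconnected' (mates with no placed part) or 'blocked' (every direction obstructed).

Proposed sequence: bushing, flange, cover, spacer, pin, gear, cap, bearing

1. bushing@(0, 0, -1) [+x clear] — {bushing}
2. flange@(1, 0, -1) [+z clear] — {bushing, flange}
3. cover@(0, 0, 0) [-x clear] — {bushing, cover, flange}
4. spacer@(0, 0, 1) [-y clear] — {bushing, cover, flange, spacer}
5. pin@(0, -1, 1) [+x clear] — {bushing, cover, flange, pin, spacer}
6. gear@(0, -1, -1) [+x clear] — {bushing, cover, flange, gear, pin, spacer}
7. cap@(2, 0, -1) [-y clear] — {bushing, cap, cover, flange, gear, pin, spacer}
8. bearing@(0, -1, 0) — +z all obstructed ⇒ blocked

Invalid at step 8 (blocked)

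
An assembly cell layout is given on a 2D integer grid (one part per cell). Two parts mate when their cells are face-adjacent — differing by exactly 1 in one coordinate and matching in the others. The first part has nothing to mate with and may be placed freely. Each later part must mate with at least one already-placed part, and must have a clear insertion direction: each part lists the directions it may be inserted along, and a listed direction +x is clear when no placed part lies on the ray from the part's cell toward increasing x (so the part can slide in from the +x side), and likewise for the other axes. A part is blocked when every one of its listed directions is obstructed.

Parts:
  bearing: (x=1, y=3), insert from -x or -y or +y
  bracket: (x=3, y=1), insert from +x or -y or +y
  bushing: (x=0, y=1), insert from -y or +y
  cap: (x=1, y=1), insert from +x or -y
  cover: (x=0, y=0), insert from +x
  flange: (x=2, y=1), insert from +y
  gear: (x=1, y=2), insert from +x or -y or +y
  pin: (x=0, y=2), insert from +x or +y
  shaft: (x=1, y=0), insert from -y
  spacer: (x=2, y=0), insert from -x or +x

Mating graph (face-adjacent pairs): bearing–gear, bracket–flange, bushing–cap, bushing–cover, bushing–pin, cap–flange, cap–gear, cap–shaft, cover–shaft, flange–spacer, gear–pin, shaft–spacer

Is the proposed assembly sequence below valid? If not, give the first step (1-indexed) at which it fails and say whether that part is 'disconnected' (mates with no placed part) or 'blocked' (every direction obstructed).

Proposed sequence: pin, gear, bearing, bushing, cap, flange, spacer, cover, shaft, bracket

Invalid at step 8 (blocked)

1. pin@(0, 2) [+x clear] — {pin}
2. gear@(1, 2) [+x clear] — {gear, pin}
3. bearing@(1, 3) [-x clear] — {bearing, gear, pin}
4. bushing@(0, 1) [-y clear] — {bearing, bushing, gear, pin}
5. cap@(1, 1) [+x clear] — {bearing, bushing, cap, gear, pin}
6. flange@(2, 1) [+y clear] — {bearing, bushing, cap, flange, gear, pin}
7. spacer@(2, 0) [-x clear] — {bearing, bushing, cap, flange, gear, pin, spacer}
8. cover@(0, 0) — +x all obstructed ⇒ blocked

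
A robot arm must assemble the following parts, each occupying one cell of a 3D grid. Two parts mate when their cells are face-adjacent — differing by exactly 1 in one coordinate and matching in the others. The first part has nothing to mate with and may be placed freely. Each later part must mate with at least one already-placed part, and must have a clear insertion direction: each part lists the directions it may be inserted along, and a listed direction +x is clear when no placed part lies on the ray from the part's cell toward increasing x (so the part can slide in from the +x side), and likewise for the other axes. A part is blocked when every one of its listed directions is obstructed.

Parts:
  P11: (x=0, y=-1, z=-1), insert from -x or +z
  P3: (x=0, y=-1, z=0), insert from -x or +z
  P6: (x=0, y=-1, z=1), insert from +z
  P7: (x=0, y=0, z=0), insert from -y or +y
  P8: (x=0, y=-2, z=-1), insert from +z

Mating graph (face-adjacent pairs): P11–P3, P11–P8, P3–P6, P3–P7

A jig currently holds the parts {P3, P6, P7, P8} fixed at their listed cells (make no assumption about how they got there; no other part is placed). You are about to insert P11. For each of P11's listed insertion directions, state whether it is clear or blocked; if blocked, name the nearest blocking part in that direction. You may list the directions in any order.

-x: ray from P11(0, -1, -1) has no placed part ⇒ clear
+z: nearest on ray is P3@(0, -1, 0) ⇒ blocked

+z: blocked by P3; -x: clear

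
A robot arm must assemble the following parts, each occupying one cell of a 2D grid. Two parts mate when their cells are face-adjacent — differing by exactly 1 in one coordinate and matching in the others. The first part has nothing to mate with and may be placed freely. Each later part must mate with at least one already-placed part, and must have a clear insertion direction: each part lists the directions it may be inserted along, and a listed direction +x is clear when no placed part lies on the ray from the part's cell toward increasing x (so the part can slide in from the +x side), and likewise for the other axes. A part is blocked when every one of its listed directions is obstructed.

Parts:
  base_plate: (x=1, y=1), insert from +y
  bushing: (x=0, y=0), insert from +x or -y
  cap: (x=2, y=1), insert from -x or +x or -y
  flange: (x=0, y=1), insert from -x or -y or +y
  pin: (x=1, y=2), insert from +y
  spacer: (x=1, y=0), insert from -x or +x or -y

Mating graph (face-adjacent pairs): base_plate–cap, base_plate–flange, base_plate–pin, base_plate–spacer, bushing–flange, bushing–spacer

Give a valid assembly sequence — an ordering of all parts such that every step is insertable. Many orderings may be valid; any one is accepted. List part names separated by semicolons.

cap; base_plate; pin; flange; bushing; spacer

1. cap@(2, 1) [-x clear] — {cap}
2. base_plate@(1, 1) [+y clear] — {base_plate, cap}
3. pin@(1, 2) [+y clear] — {base_plate, cap, pin}
4. flange@(0, 1) [-x clear] — {base_plate, cap, flange, pin}
5. bushing@(0, 0) [+x clear] — {base_plate, bushing, cap, flange, pin}
6. spacer@(1, 0) [+x clear] — {base_plate, bushing, cap, flange, pin, spacer}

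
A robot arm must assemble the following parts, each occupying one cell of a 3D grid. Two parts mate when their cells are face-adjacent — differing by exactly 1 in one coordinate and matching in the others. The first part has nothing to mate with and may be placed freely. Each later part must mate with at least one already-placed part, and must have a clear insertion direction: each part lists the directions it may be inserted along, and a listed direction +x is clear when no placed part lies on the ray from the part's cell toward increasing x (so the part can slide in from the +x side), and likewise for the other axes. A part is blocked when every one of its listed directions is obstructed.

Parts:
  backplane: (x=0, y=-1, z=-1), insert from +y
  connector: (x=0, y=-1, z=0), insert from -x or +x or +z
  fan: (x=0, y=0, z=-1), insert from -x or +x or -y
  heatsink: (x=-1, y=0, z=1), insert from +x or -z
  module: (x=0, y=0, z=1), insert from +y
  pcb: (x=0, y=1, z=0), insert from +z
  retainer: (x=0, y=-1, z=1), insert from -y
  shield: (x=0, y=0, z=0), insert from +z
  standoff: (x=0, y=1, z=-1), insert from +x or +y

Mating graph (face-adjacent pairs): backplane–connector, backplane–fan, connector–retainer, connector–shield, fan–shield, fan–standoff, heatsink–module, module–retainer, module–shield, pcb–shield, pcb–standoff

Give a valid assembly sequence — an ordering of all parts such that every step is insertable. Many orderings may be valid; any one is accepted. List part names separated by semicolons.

1. backplane@(0, -1, -1) [+y clear] — {backplane}
2. connector@(0, -1, 0) [-x clear] — {backplane, connector}
3. fan@(0, 0, -1) [-x clear] — {backplane, connector, fan}
4. shield@(0, 0, 0) [+z clear] — {backplane, connector, fan, shield}
5. pcb@(0, 1, 0) [+z clear] — {backplane, connector, fan, pcb, shield}
6. retainer@(0, -1, 1) [-y clear] — {backplane, connector, fan, pcb, retainer, shield}
7. standoff@(0, 1, -1) [+x clear] — {backplane, connector, fan, pcb, retainer, shield, standoff}
8. module@(0, 0, 1) [+y clear] — {backplane, connector, fan, module, pcb, retainer, shield, standoff}
9. heatsink@(-1, 0, 1) [-z clear] — {backplane, connector, fan, heatsink, module, pcb, retainer, shield, standoff}

backplane; connector; fan; shield; pcb; retainer; standoff; module; heatsink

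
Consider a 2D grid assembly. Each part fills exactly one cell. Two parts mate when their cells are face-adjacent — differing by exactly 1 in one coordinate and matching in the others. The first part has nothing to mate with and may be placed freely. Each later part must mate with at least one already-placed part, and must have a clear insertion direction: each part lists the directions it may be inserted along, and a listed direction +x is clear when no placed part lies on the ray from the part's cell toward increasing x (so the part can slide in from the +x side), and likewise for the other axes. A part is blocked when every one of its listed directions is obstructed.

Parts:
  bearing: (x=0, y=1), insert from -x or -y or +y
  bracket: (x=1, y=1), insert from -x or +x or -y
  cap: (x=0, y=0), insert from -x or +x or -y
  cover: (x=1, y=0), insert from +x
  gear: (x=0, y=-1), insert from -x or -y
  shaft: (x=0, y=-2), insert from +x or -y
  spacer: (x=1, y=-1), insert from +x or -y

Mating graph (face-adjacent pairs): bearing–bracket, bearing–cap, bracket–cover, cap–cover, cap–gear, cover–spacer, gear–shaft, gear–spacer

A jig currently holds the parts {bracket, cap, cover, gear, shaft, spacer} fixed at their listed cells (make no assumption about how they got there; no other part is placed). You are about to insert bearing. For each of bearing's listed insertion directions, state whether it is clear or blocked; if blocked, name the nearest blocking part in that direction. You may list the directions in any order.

-x: ray from bearing(0, 1) has no placed part ⇒ clear
-y: nearest on ray is cap@(0, 0) ⇒ blocked
+y: ray from bearing(0, 1) has no placed part ⇒ clear

+y: clear; -x: clear; -y: blocked by cap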